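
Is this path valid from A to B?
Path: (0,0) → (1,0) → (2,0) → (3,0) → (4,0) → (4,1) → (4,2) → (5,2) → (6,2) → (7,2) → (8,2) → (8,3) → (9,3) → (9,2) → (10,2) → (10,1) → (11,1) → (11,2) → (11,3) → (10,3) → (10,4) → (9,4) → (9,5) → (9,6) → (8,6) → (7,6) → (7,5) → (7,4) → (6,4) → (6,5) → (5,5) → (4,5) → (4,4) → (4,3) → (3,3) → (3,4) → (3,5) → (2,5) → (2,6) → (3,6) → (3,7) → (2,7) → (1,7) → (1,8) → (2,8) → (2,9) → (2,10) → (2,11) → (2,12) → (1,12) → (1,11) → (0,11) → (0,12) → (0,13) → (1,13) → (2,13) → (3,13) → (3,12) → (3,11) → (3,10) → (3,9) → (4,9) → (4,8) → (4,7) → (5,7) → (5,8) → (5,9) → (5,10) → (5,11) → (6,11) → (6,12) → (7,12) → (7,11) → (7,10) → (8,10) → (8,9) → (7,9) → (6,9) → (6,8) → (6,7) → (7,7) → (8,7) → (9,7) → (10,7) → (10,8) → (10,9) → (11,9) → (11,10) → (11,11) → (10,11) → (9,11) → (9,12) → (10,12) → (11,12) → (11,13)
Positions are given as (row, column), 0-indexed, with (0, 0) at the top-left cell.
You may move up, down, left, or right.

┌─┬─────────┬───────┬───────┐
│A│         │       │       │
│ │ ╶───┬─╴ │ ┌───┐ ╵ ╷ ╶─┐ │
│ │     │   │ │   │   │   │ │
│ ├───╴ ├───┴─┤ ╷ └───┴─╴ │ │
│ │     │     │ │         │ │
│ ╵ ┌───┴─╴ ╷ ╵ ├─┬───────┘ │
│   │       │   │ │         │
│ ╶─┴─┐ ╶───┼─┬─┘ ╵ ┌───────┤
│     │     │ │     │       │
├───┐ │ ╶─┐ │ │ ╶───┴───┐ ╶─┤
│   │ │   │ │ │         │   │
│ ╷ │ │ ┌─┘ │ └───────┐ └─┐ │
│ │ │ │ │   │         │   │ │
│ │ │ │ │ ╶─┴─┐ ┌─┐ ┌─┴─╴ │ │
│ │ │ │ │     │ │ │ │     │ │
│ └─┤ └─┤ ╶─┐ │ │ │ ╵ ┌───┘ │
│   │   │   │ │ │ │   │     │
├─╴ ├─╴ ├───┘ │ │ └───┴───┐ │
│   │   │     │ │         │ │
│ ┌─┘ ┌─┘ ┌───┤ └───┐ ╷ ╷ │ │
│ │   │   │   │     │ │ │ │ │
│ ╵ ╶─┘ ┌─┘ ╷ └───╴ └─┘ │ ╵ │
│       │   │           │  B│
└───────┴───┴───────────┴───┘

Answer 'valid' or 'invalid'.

Checking path validity:
Result: All consecutive moves are passable.

valid

Correct solution:

┌─┬─────────┬───────┬───────┐
│A│         │       │  ↱ → ↓│
│ │ ╶───┬─╴ │ ┌───┐ ╵ ╷ ╶─┐ │
│↓│     │   │ │↱ ↓│   │↑ ↰│↓│
│ ├───╴ ├───┴─┤ ╷ └───┴─╴ │ │
│↓│     │  ↱ ↓│↑│↳ → → → ↑│↓│
│ ╵ ┌───┴─╴ ╷ ╵ ├─┬───────┘ │
│↓  │  ↱ → ↑│↳ ↑│ │↓ ← ← ← ↲│
│ ╶─┴─┐ ╶───┼─┬─┘ ╵ ┌───────┤
│↳ → ↓│↑ ← ↰│ │↓ ← ↲│       │
├───┐ │ ╶─┐ │ │ ╶───┴───┐ ╶─┤
│   │↓│   │↑│ │↳ → → → ↓│   │
│ ╷ │ │ ┌─┘ │ └───────┐ └─┐ │
│ │ │↓│ │↱ ↑│  ↓ ← ↰  │↳ ↓│ │
│ │ │ │ │ ╶─┴─┐ ┌─┐ ┌─┴─╴ │ │
│ │ │↓│ │↑ ← ↰│↓│ │↑│↓ ← ↲│ │
│ └─┤ └─┤ ╶─┐ │ │ │ ╵ ┌───┘ │
│   │↳ ↓│   │↑│↓│ │↑ ↲│     │
├─╴ ├─╴ ├───┘ │ │ └───┴───┐ │
│   │↓ ↲│↱ → ↑│↓│      ↱ ↓│ │
│ ┌─┘ ┌─┘ ┌───┤ └───┐ ╷ ╷ │ │
│ │↓ ↲│↱ ↑│   │↳ → ↓│ │↑│↓│ │
│ ╵ ╶─┘ ┌─┘ ╷ └───╴ └─┘ │ ╵ │
│  ↳ → ↑│   │      ↳ → ↑│↳ B│
└───────┴───┴───────────┴───┘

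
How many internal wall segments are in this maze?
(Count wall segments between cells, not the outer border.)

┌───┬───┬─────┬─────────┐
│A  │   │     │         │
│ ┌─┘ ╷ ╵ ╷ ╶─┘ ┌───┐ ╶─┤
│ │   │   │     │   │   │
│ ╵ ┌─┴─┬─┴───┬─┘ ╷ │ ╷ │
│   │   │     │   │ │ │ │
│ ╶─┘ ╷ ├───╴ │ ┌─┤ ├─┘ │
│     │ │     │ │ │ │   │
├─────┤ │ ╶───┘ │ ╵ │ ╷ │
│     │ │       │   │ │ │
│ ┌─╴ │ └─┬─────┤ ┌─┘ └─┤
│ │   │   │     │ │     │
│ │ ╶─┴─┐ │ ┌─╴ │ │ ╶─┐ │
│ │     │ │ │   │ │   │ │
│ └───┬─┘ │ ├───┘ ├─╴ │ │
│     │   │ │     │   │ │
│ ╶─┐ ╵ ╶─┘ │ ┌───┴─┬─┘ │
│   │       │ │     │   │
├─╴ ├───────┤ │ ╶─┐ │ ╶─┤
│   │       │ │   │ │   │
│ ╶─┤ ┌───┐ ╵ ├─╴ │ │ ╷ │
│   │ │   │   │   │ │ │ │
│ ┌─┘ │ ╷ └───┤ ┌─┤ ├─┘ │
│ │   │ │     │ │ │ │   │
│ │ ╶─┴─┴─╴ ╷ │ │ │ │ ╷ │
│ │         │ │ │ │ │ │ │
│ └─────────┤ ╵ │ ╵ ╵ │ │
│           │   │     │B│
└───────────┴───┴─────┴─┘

Counting internal wall segments:
Total internal walls: 143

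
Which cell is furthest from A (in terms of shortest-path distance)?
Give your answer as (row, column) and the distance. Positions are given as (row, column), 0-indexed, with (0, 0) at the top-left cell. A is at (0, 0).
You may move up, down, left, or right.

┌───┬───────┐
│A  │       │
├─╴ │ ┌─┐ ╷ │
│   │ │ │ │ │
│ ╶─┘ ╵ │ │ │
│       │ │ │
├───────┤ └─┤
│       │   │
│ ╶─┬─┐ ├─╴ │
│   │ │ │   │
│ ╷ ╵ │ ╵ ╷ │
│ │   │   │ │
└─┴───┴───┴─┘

Computing BFS distances from A to all cells:
Furthest cell: (4, 2)
Distance: 28 steps

Path from A to the furthest cell:

┌───┬───────┐
│A ↓│↱ → ↓  │
├─╴ │ ┌─┐ ╷ │
│↓ ↲│↑│ │↓│ │
│ ╶─┘ ╵ │ │ │
│↳ → ↑  │↓│ │
├───────┤ └─┤
│↓ ← ← ↰│↳ ↓│
│ ╶─┬─┐ ├─╴ │
│↳ ↓│B│↑│↓ ↲│
│ ╷ ╵ │ ╵ ╷ │
│ │↳ ↑│↑ ↲│ │
└─┴───┴───┴─┘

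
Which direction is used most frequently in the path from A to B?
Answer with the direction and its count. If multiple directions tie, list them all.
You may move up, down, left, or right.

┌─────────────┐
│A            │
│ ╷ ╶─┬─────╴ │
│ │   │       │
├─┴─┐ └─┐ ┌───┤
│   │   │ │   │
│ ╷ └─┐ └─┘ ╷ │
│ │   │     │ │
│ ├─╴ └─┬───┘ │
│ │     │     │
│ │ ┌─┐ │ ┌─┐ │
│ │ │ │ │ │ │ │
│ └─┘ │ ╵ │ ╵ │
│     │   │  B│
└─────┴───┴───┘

Directions: right, down, right, down, right, down, right, right, up, right, down, down, down, down
Counts: {'right': 6, 'down': 7, 'up': 1}
Most common: down (7 times)

Solution:

┌─────────────┐
│A ↓          │
│ ╷ ╶─┬─────╴ │
│ │↳ ↓│       │
├─┴─┐ └─┐ ┌───┤
│   │↳ ↓│ │↱ ↓│
│ ╷ └─┐ └─┘ ╷ │
│ │   │↳ → ↑│↓│
│ ├─╴ └─┬───┘ │
│ │     │    ↓│
│ │ ┌─┐ │ ┌─┐ │
│ │ │ │ │ │ │↓│
│ └─┘ │ ╵ │ ╵ │
│     │   │  B│
└─────┴───┴───┘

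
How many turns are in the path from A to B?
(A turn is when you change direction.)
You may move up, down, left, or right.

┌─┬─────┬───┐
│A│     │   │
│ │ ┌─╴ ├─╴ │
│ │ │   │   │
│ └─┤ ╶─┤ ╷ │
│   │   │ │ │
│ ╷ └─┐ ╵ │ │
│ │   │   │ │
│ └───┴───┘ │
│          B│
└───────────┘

Directions: down, down, down, down, right, right, right, right, right
Number of turns: 1

Solution:

┌─┬─────┬───┐
│A│     │   │
│ │ ┌─╴ ├─╴ │
│↓│ │   │   │
│ └─┤ ╶─┤ ╷ │
│↓  │   │ │ │
│ ╷ └─┐ ╵ │ │
│↓│   │   │ │
│ └───┴───┘ │
│↳ → → → → B│
└───────────┘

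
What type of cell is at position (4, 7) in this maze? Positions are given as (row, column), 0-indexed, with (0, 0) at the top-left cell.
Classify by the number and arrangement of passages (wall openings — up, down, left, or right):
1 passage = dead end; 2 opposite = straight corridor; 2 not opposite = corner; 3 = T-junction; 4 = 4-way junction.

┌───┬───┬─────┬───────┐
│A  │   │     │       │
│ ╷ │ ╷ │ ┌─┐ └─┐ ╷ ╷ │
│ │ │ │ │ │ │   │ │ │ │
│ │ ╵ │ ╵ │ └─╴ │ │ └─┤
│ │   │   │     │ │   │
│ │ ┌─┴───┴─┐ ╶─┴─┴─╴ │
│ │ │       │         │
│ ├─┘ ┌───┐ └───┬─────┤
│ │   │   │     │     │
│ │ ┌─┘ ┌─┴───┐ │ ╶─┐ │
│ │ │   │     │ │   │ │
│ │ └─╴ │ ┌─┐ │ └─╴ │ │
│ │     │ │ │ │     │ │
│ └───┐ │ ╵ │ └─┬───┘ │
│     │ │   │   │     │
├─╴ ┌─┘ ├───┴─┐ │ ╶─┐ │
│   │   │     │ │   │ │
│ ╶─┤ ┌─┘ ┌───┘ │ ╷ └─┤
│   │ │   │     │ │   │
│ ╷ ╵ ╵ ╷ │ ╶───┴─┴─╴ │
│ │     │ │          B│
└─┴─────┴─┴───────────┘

Checking cell at (4, 7):
Number of passages: 2
Cell type: corner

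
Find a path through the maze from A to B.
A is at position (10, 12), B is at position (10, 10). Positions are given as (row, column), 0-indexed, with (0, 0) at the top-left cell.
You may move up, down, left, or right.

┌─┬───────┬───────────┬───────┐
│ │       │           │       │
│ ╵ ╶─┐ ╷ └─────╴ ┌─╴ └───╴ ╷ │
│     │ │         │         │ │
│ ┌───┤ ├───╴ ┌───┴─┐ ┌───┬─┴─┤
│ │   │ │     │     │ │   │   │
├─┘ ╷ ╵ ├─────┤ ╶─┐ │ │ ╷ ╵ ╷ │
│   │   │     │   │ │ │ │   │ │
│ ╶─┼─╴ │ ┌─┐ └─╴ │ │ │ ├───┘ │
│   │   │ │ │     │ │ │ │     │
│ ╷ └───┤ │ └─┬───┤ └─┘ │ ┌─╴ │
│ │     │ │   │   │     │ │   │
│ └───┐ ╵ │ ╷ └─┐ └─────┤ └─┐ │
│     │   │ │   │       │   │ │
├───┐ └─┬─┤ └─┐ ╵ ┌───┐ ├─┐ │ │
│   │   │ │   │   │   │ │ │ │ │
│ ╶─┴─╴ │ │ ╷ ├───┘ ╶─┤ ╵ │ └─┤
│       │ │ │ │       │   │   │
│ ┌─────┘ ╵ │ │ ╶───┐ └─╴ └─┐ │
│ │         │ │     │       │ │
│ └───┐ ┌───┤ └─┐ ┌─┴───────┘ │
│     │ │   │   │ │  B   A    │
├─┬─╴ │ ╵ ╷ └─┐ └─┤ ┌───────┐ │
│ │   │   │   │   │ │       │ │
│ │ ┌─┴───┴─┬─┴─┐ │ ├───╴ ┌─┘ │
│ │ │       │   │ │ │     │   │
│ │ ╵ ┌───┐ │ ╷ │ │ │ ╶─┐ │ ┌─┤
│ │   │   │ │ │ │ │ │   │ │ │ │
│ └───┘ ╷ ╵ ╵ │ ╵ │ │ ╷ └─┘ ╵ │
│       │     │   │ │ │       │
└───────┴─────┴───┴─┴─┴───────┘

Finding the shortest path from (10, 12) to (10, 10):
Path length: 2 steps
Directions: left → left

Solution:

┌─┬───────┬───────────┬───────┐
│ │       │           │       │
│ ╵ ╶─┐ ╷ └─────╴ ┌─╴ └───╴ ╷ │
│     │ │         │         │ │
│ ┌───┤ ├───╴ ┌───┴─┐ ┌───┬─┴─┤
│ │   │ │     │     │ │   │   │
├─┘ ╷ ╵ ├─────┤ ╶─┐ │ │ ╷ ╵ ╷ │
│   │   │     │   │ │ │ │   │ │
│ ╶─┼─╴ │ ┌─┐ └─╴ │ │ │ ├───┘ │
│   │   │ │ │     │ │ │ │     │
│ ╷ └───┤ │ └─┬───┤ └─┘ │ ┌─╴ │
│ │     │ │   │   │     │ │   │
│ └───┐ ╵ │ ╷ └─┐ └─────┤ └─┐ │
│     │   │ │   │       │   │ │
├───┐ └─┬─┤ └─┐ ╵ ┌───┐ ├─┐ │ │
│   │   │ │   │   │   │ │ │ │ │
│ ╶─┴─╴ │ │ ╷ ├───┘ ╶─┤ ╵ │ └─┤
│       │ │ │ │       │   │   │
│ ┌─────┘ ╵ │ │ ╶───┐ └─╴ └─┐ │
│ │         │ │     │       │ │
│ └───┐ ┌───┤ └─┐ ┌─┴───────┘ │
│     │ │   │   │ │  B ← A    │
├─┬─╴ │ ╵ ╷ └─┐ └─┤ ┌───────┐ │
│ │   │   │   │   │ │       │ │
│ │ ┌─┴───┴─┬─┴─┐ │ ├───╴ ┌─┘ │
│ │ │       │   │ │ │     │   │
│ │ ╵ ┌───┐ │ ╷ │ │ │ ╶─┐ │ ┌─┤
│ │   │   │ │ │ │ │ │   │ │ │ │
│ └───┘ ╷ ╵ ╵ │ ╵ │ │ ╷ └─┘ ╵ │
│       │     │   │ │ │       │
└───────┴─────┴───┴─┴─┴───────┘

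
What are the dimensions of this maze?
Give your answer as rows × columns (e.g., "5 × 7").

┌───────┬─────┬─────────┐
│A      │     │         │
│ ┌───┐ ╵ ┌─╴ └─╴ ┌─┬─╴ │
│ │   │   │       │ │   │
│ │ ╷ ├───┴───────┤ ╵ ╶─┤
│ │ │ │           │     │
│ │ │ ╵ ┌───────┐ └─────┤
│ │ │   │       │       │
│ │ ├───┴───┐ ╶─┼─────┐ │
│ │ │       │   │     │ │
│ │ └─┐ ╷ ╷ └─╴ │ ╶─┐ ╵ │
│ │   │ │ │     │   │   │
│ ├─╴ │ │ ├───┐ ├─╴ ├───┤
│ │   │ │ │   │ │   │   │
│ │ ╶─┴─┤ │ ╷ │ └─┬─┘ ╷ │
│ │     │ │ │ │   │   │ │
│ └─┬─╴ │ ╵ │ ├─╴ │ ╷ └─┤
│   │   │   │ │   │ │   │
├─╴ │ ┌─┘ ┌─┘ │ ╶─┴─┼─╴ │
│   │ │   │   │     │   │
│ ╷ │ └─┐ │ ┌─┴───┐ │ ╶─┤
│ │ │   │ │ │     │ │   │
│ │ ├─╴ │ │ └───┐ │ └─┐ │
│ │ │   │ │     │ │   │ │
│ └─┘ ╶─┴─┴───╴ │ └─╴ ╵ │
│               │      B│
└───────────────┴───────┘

Counting the maze dimensions:
Rows (vertical): 13
Columns (horizontal): 12
Dimensions: 13 × 12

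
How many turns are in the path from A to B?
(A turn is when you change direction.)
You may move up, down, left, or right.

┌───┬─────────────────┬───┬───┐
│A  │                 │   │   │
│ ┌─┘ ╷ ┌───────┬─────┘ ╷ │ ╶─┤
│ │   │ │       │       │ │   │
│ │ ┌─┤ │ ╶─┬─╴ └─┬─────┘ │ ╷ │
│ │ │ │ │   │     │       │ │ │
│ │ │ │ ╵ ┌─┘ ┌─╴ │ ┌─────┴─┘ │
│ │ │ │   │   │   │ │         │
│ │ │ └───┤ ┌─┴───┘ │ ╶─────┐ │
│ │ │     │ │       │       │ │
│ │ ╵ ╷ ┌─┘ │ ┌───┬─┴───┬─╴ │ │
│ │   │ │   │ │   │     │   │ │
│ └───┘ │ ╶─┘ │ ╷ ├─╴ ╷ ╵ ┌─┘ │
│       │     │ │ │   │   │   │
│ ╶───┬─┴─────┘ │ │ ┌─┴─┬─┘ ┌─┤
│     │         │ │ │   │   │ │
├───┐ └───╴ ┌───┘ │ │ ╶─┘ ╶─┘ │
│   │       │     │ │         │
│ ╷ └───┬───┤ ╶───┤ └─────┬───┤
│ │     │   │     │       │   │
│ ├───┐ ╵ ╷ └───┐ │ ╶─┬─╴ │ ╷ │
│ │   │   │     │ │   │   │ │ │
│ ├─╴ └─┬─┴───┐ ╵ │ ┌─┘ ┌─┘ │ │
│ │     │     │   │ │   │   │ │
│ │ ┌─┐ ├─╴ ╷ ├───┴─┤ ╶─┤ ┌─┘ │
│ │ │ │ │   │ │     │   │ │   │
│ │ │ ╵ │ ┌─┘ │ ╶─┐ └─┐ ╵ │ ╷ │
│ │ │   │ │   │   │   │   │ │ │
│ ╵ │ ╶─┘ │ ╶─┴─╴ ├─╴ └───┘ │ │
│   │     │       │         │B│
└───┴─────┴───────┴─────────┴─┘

Directions: down, down, down, down, down, down, down, right, right, down, right, right, right, up, right, right, up, up, right, down, down, down, left, left, down, right, right, down, down, left, up, left, left, up, left, down, left, up, left, left, up, left, down, down, down, down, down, down, right, up, up, up, right, right, down, down, left, down, right, right, up, up, right, up, right, down, down, left, down, right, right, right, up, left, up, right, right, down, right, down, right, right, right, up, up, right, down, down
Number of turns: 50

Solution:

┌───┬─────────────────┬───┬───┐
│A  │                 │   │   │
│ ┌─┘ ╷ ┌───────┬─────┘ ╷ │ ╶─┤
│↓│   │ │       │       │ │   │
│ │ ┌─┤ │ ╶─┬─╴ └─┬─────┘ │ ╷ │
│↓│ │ │ │   │     │       │ │ │
│ │ │ │ ╵ ┌─┘ ┌─╴ │ ┌─────┴─┘ │
│↓│ │ │   │   │   │ │         │
│ │ │ └───┤ ┌─┴───┘ │ ╶─────┐ │
│↓│ │     │ │       │       │ │
│ │ ╵ ╷ ┌─┘ │ ┌───┬─┴───┬─╴ │ │
│↓│   │ │   │ │↱ ↓│     │   │ │
│ └───┘ │ ╶─┘ │ ╷ ├─╴ ╷ ╵ ┌─┘ │
│↓      │     │↑│↓│   │   │   │
│ ╶───┬─┴─────┘ │ │ ┌─┴─┬─┘ ┌─┤
│↳ → ↓│    ↱ → ↑│↓│ │   │   │ │
├───┐ └───╴ ┌───┘ │ │ ╶─┘ ╶─┘ │
│↓ ↰│↳ → → ↑│↓ ← ↲│ │         │
│ ╷ └───┬───┤ ╶───┤ └─────┬───┤
│↓│↑ ← ↰│↓ ↰│↳ → ↓│       │   │
│ ├───┐ ╵ ╷ └───┐ │ ╶─┬─╴ │ ╷ │
│↓│   │↑ ↲│↑ ← ↰│↓│   │   │ │ │
│ ├─╴ └─┬─┴───┐ ╵ │ ┌─┘ ┌─┘ │ │
│↓│↱ → ↓│  ↱ ↓│↑ ↲│ │   │   │ │
│ │ ┌─┐ ├─╴ ╷ ├───┴─┤ ╶─┤ ┌─┘ │
│↓│↑│ │↓│↱ ↑│↓│↱ → ↓│   │ │↱ ↓│
│ │ │ ╵ │ ┌─┘ │ ╶─┐ └─┐ ╵ │ ╷ │
│↓│↑│↓ ↲│↑│↓ ↲│↑ ↰│↳ ↓│   │↑│↓│
│ ╵ │ ╶─┘ │ ╶─┴─╴ ├─╴ └───┘ │ │
│↳ ↑│↳ → ↑│↳ → → ↑│  ↳ → → ↑│B│
└───┴─────┴───────┴─────────┴─┘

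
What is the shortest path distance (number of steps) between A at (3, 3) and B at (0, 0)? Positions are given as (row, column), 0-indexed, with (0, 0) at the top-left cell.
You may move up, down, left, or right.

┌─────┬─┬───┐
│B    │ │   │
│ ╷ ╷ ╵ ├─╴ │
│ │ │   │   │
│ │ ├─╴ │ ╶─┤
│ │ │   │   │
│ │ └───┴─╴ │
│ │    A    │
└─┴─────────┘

Finding path from (3, 3) to (0, 0):
Path: (3,3) → (3,2) → (3,1) → (2,1) → (1,1) → (0,1) → (0,0)
Distance: 6 steps

Solution:

┌─────┬─┬───┐
│B ↰  │ │   │
│ ╷ ╷ ╵ ├─╴ │
│ │↑│   │   │
│ │ ├─╴ │ ╶─┤
│ │↑│   │   │
│ │ └───┴─╴ │
│ │↑ ← A    │
└─┴─────────┘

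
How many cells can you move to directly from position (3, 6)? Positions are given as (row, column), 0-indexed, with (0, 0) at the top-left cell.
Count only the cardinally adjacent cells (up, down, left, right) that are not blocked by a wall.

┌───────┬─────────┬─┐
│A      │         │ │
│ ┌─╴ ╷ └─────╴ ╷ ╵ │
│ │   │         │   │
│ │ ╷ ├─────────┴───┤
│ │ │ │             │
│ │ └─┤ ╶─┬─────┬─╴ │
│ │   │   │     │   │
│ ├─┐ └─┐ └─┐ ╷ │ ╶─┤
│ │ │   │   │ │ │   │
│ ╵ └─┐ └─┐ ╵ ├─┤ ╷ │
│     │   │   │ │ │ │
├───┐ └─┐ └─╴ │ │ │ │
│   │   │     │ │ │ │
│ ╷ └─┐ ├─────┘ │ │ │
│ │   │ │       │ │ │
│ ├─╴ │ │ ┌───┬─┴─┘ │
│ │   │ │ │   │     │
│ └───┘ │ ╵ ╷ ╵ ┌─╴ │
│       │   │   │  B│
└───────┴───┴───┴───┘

Checking passable neighbors of (3, 6):
Neighbors: (4, 6), (3, 5), (3, 7)
Count: 3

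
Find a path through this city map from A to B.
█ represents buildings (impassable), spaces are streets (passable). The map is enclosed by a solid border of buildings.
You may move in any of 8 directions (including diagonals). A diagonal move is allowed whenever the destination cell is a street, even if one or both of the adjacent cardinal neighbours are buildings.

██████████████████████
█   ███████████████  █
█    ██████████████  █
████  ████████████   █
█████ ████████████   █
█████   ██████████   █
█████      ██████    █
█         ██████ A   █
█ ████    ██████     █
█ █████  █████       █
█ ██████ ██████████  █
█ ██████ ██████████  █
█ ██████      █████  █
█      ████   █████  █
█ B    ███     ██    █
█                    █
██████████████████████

Finding the shortest path from A to B:
Movement: 8-directional
Path length: 23 steps
Directions: down → down-right → down-right → down → down → down → down-left → left → down-left → left → left → left → left → left → left → left → left → left → left → left → left → left → up-left

Solution:

██████████████████████
█   ███████████████  █
█    ██████████████  █
████  ████████████   █
█████ ████████████   █
█████   ██████████   █
█████      ██████    █
█         ██████ A   █
█ ████    ██████ ↘   █
█ █████  █████    ↘  █
█ ██████ ██████████↓ █
█ ██████ ██████████↓ █
█ ██████      █████↓ █
█      ████   █████↙ █
█ B    ███     ██↙←  █
█  ↖←←←←←←←←←←←←←    █
██████████████████████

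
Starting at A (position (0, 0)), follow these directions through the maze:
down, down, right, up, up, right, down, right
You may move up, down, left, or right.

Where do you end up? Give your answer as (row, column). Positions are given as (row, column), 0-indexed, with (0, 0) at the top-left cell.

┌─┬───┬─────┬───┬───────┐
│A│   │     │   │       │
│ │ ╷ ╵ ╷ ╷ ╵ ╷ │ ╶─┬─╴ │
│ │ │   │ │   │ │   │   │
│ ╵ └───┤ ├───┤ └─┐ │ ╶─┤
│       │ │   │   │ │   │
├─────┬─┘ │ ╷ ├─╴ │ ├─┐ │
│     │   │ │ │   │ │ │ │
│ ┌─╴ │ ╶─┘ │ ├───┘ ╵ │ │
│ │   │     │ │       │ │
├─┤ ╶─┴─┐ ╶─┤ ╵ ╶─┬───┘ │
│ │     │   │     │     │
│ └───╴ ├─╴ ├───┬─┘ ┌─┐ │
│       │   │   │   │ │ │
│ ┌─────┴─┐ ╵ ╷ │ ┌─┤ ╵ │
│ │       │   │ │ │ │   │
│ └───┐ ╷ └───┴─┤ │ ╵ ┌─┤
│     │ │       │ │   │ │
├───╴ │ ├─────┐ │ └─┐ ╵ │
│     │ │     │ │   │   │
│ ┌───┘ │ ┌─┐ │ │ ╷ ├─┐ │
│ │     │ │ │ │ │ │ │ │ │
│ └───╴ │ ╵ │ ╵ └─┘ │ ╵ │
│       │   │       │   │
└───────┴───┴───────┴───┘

Following directions step by step:
Start: (0, 0)
  down: (0, 0) → (1, 0)
  down: (1, 0) → (2, 0)
  right: (2, 0) → (2, 1)
  up: (2, 1) → (1, 1)
  up: (1, 1) → (0, 1)
  right: (0, 1) → (0, 2)
  down: (0, 2) → (1, 2)
  right: (1, 2) → (1, 3)
Final position: (1, 3)

Path taken:

┌─┬───┬─────┬───┬───────┐
│A│↱ ↓│     │   │       │
│ │ ╷ ╵ ╷ ╷ ╵ ╷ │ ╶─┬─╴ │
│↓│↑│↳ B│ │   │ │   │   │
│ ╵ └───┤ ├───┤ └─┐ │ ╶─┤
│↳ ↑    │ │   │   │ │   │
├─────┬─┘ │ ╷ ├─╴ │ ├─┐ │
│     │   │ │ │   │ │ │ │
│ ┌─╴ │ ╶─┘ │ ├───┘ ╵ │ │
│ │   │     │ │       │ │
├─┤ ╶─┴─┐ ╶─┤ ╵ ╶─┬───┘ │
│ │     │   │     │     │
│ └───╴ ├─╴ ├───┬─┘ ┌─┐ │
│       │   │   │   │ │ │
│ ┌─────┴─┐ ╵ ╷ │ ┌─┤ ╵ │
│ │       │   │ │ │ │   │
│ └───┐ ╷ └───┴─┤ │ ╵ ┌─┤
│     │ │       │ │   │ │
├───╴ │ ├─────┐ │ └─┐ ╵ │
│     │ │     │ │   │   │
│ ┌───┘ │ ┌─┐ │ │ ╷ ├─┐ │
│ │     │ │ │ │ │ │ │ │ │
│ └───╴ │ ╵ │ ╵ └─┘ │ ╵ │
│       │   │       │   │
└───────┴───┴───────┴───┘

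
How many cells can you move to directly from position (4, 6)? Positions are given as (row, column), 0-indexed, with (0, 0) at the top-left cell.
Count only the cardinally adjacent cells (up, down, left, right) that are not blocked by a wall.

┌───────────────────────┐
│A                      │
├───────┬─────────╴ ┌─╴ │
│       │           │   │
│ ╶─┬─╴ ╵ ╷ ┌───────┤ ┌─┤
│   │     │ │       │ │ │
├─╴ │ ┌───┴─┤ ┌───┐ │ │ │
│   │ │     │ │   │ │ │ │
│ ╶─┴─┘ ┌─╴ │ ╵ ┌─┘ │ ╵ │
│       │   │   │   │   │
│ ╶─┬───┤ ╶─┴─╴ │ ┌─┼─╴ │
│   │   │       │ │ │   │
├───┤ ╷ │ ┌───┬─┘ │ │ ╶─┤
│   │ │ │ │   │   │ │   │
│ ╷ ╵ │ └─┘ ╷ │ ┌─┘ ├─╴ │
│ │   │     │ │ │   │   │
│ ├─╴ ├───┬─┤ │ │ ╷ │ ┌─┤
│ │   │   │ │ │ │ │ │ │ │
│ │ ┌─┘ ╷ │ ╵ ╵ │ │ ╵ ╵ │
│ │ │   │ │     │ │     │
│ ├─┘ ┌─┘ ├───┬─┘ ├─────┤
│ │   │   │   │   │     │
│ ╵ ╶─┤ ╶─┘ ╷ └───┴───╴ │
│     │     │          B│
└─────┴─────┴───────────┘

Checking passable neighbors of (4, 6):
Neighbors: (3, 6), (4, 7)
Count: 2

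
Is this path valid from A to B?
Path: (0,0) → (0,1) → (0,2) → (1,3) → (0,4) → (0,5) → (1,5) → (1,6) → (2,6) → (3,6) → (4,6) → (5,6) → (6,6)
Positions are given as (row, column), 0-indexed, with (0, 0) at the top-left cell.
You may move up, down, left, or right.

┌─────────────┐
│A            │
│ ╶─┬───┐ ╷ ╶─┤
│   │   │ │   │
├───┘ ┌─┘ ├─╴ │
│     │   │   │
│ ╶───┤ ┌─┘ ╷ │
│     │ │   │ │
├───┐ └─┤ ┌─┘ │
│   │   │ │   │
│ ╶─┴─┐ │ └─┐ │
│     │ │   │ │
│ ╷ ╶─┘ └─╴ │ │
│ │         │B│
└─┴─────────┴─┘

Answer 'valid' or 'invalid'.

Checking path validity:
Result: Invalid move at step 3: cannot move from (0, 2) to (1, 3).

invalid

Correct solution:

┌─────────────┐
│A → → → → ↓  │
│ ╶─┬───┐ ╷ ╶─┤
│   │   │ │↳ ↓│
├───┘ ┌─┘ ├─╴ │
│     │   │  ↓│
│ ╶───┤ ┌─┘ ╷ │
│     │ │   │↓│
├───┐ └─┤ ┌─┘ │
│   │   │ │  ↓│
│ ╶─┴─┐ │ └─┐ │
│     │ │   │↓│
│ ╷ ╶─┘ └─╴ │ │
│ │         │B│
└─┴─────────┴─┘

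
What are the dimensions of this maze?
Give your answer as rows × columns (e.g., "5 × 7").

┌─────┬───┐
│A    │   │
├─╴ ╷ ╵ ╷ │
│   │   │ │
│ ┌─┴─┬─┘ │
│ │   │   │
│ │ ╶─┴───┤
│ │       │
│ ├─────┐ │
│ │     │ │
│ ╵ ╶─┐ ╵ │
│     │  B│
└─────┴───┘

Counting the maze dimensions:
Rows (vertical): 6
Columns (horizontal): 5
Dimensions: 6 × 5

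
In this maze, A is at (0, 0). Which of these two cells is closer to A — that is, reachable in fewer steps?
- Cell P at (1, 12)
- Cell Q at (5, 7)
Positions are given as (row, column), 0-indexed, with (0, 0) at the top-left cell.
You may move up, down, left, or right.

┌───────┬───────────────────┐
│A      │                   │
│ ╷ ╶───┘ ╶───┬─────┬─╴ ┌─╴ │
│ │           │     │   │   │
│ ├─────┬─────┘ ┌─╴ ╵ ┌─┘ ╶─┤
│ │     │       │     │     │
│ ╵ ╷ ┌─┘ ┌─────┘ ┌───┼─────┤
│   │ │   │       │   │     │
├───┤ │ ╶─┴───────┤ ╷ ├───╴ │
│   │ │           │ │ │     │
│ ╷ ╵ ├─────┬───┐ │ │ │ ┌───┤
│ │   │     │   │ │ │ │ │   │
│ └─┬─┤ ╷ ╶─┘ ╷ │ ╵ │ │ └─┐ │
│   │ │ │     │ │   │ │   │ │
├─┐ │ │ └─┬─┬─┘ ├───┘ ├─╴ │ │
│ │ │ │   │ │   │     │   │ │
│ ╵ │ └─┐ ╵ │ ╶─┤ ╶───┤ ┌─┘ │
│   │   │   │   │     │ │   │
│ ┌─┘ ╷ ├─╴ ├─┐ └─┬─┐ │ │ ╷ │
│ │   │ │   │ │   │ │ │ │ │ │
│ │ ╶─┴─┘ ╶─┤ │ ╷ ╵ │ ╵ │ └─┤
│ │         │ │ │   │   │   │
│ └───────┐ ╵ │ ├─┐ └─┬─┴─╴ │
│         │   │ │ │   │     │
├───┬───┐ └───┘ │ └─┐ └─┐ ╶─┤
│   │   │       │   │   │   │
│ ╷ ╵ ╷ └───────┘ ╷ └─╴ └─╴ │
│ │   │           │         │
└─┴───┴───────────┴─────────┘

Shortest path A → P at (1, 12): 17 steps
Shortest path A → Q at (5, 7): 38 steps

P is closer (17 steps vs 38 steps).

Path to P:

┌───────┬───────────────────┐
│A ↓    │↱ → → → → → → → → ↓│
│ ╷ ╶───┘ ╶───┬─────┬─╴ ┌─╴ │
│ │↳ → → ↑    │     │   │P ↲│
│ ├─────┬─────┘ ┌─╴ ╵ ┌─┘ ╶─┤
│ │     │       │     │     │
│ ╵ ╷ ┌─┘ ┌─────┘ ┌───┼─────┤
│   │ │   │       │   │     │
├───┤ │ ╶─┴───────┤ ╷ ├───╴ │
│   │ │           │ │ │     │
│ ╷ ╵ ├─────┬───┐ │ │ │ ┌───┤
│ │   │     │   │ │ │ │ │   │
│ └─┬─┤ ╷ ╶─┘ ╷ │ ╵ │ │ └─┐ │
│   │ │ │     │ │   │ │   │ │
├─┐ │ │ └─┬─┬─┘ ├───┘ ├─╴ │ │
│ │ │ │   │ │   │     │   │ │
│ ╵ │ └─┐ ╵ │ ╶─┤ ╶───┤ ┌─┘ │
│   │   │   │   │     │ │   │
│ ┌─┘ ╷ ├─╴ ├─┐ └─┬─┐ │ │ ╷ │
│ │   │ │   │ │   │ │ │ │ │ │
│ │ ╶─┴─┘ ╶─┤ │ ╷ ╵ │ ╵ │ └─┤
│ │         │ │ │   │   │   │
│ └───────┐ ╵ │ ├─┐ └─┬─┴─╴ │
│         │   │ │ │   │     │
├───┬───┐ └───┘ │ └─┐ └─┐ ╶─┤
│   │   │       │   │   │   │
│ ╷ ╵ ╷ └───────┘ ╷ └─╴ └─╴ │
│ │   │           │         │
└─┴───┴───────────┴─────────┘

Path to Q:

┌───────┬───────────────────┐
│A      │                   │
│ ╷ ╶───┘ ╶───┬─────┬─╴ ┌─╴ │
│↓│           │     │   │   │
│ ├─────┬─────┘ ┌─╴ ╵ ┌─┘ ╶─┤
│↓│↱ ↓  │       │     │     │
│ ╵ ╷ ┌─┘ ┌─────┘ ┌───┼─────┤
│↳ ↑│↓│   │       │   │     │
├───┤ │ ╶─┴───────┤ ╷ ├───╴ │
│↓ ↰│↓│           │ │ │     │
│ ╷ ╵ ├─────┬───┐ │ │ │ ┌───┤
│↓│↑ ↲│     │  Q│ │ │ │ │   │
│ └─┬─┤ ╷ ╶─┘ ╷ │ ╵ │ │ └─┐ │
│↳ ↓│ │ │     │↑│   │ │   │ │
├─┐ │ │ └─┬─┬─┘ ├───┘ ├─╴ │ │
│ │↓│ │   │ │↱ ↑│     │   │ │
│ ╵ │ └─┐ ╵ │ ╶─┤ ╶───┤ ┌─┘ │
│↓ ↲│   │   │↑ ↰│     │ │   │
│ ┌─┘ ╷ ├─╴ ├─┐ └─┬─┐ │ │ ╷ │
│↓│   │ │   │ │↑  │ │ │ │ │ │
│ │ ╶─┴─┘ ╶─┤ │ ╷ ╵ │ ╵ │ └─┤
│↓│         │ │↑│   │   │   │
│ └───────┐ ╵ │ ├─┐ └─┬─┴─╴ │
│↳ → → → ↓│   │↑│ │   │     │
├───┬───┐ └───┘ │ └─┐ └─┐ ╶─┤
│   │   │↳ → → ↑│   │   │   │
│ ╷ ╵ ╷ └───────┘ ╷ └─╴ └─╴ │
│ │   │           │         │
└─┴───┴───────────┴─────────┘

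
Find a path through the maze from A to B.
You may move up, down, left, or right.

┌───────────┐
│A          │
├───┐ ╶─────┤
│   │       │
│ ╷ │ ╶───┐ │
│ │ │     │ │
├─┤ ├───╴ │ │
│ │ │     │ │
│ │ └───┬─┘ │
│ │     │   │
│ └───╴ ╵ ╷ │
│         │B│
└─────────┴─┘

Finding the shortest path through the maze:
Path length: 10 steps
Directions: right → right → down → right → right → right → down → down → down → down

Solution:

┌───────────┐
│A → ↓      │
├───┐ ╶─────┤
│   │↳ → → ↓│
│ ╷ │ ╶───┐ │
│ │ │     │↓│
├─┤ ├───╴ │ │
│ │ │     │↓│
│ │ └───┬─┘ │
│ │     │  ↓│
│ └───╴ ╵ ╷ │
│         │B│
└─────────┴─┘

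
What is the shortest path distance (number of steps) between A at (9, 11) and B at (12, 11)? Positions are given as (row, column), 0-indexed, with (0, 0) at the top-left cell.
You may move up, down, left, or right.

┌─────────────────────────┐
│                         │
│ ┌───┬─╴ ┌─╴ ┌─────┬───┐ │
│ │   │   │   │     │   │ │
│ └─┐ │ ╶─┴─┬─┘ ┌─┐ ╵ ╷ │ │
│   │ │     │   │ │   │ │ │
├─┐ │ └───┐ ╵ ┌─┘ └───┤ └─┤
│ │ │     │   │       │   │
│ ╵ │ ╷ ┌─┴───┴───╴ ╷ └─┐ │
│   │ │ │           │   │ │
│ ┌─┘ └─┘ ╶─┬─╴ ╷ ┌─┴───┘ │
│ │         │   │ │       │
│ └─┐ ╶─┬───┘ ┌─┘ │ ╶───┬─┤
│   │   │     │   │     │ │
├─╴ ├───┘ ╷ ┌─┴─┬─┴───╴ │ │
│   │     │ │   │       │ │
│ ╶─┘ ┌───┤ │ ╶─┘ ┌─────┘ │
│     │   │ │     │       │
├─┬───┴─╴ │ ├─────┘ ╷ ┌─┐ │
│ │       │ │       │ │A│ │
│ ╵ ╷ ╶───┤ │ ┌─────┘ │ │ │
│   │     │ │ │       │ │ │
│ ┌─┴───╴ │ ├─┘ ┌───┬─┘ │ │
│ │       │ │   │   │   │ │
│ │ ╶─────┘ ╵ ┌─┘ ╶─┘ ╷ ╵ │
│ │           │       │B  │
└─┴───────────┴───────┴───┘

Finding path from (9, 11) to (12, 11):
Path: (9,11) → (10,11) → (11,11) → (12,11)
Distance: 3 steps

Solution:

┌─────────────────────────┐
│                         │
│ ┌───┬─╴ ┌─╴ ┌─────┬───┐ │
│ │   │   │   │     │   │ │
│ └─┐ │ ╶─┴─┬─┘ ┌─┐ ╵ ╷ │ │
│   │ │     │   │ │   │ │ │
├─┐ │ └───┐ ╵ ┌─┘ └───┤ └─┤
│ │ │     │   │       │   │
│ ╵ │ ╷ ┌─┴───┴───╴ ╷ └─┐ │
│   │ │ │           │   │ │
│ ┌─┘ └─┘ ╶─┬─╴ ╷ ┌─┴───┘ │
│ │         │   │ │       │
│ └─┐ ╶─┬───┘ ┌─┘ │ ╶───┬─┤
│   │   │     │   │     │ │
├─╴ ├───┘ ╷ ┌─┴─┬─┴───╴ │ │
│   │     │ │   │       │ │
│ ╶─┘ ┌───┤ │ ╶─┘ ┌─────┘ │
│     │   │ │     │       │
├─┬───┴─╴ │ ├─────┘ ╷ ┌─┐ │
│ │       │ │       │ │A│ │
│ ╵ ╷ ╶───┤ │ ┌─────┘ │ │ │
│   │     │ │ │       │↓│ │
│ ┌─┴───╴ │ ├─┘ ┌───┬─┘ │ │
│ │       │ │   │   │  ↓│ │
│ │ ╶─────┘ ╵ ┌─┘ ╶─┘ ╷ ╵ │
│ │           │       │B  │
└─┴───────────┴───────┴───┘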